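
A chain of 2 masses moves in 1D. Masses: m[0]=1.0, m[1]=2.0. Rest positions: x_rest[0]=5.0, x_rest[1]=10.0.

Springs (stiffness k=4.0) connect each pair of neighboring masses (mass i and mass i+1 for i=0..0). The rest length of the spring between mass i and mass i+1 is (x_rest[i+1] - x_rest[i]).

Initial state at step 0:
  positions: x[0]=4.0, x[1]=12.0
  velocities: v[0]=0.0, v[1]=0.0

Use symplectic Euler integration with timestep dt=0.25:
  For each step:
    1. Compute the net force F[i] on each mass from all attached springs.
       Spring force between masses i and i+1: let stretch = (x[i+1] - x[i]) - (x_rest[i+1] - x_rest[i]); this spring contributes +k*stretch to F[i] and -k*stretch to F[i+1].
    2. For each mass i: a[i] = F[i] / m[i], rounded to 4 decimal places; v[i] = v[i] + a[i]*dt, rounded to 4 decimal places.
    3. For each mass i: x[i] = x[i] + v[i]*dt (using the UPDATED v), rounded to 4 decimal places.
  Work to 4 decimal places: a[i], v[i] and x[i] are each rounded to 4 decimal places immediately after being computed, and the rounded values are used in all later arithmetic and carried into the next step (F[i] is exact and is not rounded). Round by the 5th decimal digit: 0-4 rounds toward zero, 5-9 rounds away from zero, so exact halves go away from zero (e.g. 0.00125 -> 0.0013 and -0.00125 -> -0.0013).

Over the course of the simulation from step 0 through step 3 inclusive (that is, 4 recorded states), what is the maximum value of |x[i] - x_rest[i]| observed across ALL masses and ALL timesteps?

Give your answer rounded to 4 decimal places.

Answer: 2.1993

Derivation:
Step 0: x=[4.0000 12.0000] v=[0.0000 0.0000]
Step 1: x=[4.7500 11.6250] v=[3.0000 -1.5000]
Step 2: x=[5.9688 11.0156] v=[4.8750 -2.4375]
Step 3: x=[7.1993 10.4004] v=[4.9218 -2.4609]
Max displacement = 2.1993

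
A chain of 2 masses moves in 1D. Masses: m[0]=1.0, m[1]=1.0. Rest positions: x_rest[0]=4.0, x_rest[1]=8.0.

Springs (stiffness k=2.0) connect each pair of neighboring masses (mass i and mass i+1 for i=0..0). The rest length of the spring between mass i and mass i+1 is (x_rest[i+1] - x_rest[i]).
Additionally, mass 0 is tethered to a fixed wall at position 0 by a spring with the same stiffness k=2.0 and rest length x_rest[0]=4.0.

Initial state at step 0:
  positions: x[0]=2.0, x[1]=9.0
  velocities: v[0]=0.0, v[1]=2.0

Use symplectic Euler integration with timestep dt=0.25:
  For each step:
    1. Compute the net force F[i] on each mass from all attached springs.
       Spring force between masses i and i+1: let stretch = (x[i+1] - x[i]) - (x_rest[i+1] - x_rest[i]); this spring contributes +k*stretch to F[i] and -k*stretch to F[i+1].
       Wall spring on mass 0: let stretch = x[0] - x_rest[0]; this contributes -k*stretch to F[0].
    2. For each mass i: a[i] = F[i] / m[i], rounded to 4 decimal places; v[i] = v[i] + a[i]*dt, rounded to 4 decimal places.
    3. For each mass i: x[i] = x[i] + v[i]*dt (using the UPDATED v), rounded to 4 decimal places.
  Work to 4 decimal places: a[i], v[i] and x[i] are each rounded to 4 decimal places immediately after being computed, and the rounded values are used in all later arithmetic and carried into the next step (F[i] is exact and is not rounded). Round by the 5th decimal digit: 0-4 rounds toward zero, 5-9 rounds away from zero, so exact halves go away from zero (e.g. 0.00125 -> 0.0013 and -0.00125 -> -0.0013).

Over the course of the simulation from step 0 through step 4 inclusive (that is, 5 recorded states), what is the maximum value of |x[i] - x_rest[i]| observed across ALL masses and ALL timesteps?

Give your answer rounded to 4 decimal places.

Answer: 2.1385

Derivation:
Step 0: x=[2.0000 9.0000] v=[0.0000 2.0000]
Step 1: x=[2.6250 9.1250] v=[2.5000 0.5000]
Step 2: x=[3.7344 8.9375] v=[4.4375 -0.7500]
Step 3: x=[5.0274 8.5996] v=[5.1719 -1.3516]
Step 4: x=[6.1385 8.3152] v=[4.4443 -1.1377]
Max displacement = 2.1385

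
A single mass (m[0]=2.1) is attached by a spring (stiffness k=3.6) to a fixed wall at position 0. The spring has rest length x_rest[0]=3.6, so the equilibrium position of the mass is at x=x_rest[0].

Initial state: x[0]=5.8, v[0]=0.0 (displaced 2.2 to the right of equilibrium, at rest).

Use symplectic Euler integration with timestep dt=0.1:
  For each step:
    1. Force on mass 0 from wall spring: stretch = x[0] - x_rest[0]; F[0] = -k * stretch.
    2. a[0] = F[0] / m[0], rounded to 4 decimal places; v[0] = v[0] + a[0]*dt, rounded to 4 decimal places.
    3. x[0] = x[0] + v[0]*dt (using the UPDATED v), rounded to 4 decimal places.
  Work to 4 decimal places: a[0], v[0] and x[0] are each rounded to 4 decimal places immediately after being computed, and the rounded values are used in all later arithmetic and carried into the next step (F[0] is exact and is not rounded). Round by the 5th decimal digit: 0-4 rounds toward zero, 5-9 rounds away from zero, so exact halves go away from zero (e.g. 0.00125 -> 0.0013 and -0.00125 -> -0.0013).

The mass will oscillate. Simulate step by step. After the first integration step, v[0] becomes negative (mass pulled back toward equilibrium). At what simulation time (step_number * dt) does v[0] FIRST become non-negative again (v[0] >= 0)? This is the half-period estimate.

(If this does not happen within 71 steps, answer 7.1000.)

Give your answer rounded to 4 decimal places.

Answer: 2.4000

Derivation:
Step 0: x=[5.8000] v=[0.0000]
Step 1: x=[5.7623] v=[-0.3771]
Step 2: x=[5.6875] v=[-0.7478]
Step 3: x=[5.5769] v=[-1.1057]
Step 4: x=[5.4324] v=[-1.4446]
Step 5: x=[5.2565] v=[-1.7587]
Step 6: x=[5.0522] v=[-2.0427]
Step 7: x=[4.8230] v=[-2.2917]
Step 8: x=[4.5729] v=[-2.5014]
Step 9: x=[4.3061] v=[-2.6682]
Step 10: x=[4.0272] v=[-2.7893]
Step 11: x=[3.7410] v=[-2.8625]
Step 12: x=[3.4523] v=[-2.8867]
Step 13: x=[3.1662] v=[-2.8614]
Step 14: x=[2.8875] v=[-2.7870]
Step 15: x=[2.6210] v=[-2.6649]
Step 16: x=[2.3713] v=[-2.4971]
Step 17: x=[2.1427] v=[-2.2865]
Step 18: x=[1.9390] v=[-2.0367]
Step 19: x=[1.7638] v=[-1.7520]
Step 20: x=[1.6201] v=[-1.4372]
Step 21: x=[1.5103] v=[-1.0978]
Step 22: x=[1.4363] v=[-0.7396]
Step 23: x=[1.3994] v=[-0.3687]
Step 24: x=[1.4003] v=[0.0086]
First v>=0 after going negative at step 24, time=2.4000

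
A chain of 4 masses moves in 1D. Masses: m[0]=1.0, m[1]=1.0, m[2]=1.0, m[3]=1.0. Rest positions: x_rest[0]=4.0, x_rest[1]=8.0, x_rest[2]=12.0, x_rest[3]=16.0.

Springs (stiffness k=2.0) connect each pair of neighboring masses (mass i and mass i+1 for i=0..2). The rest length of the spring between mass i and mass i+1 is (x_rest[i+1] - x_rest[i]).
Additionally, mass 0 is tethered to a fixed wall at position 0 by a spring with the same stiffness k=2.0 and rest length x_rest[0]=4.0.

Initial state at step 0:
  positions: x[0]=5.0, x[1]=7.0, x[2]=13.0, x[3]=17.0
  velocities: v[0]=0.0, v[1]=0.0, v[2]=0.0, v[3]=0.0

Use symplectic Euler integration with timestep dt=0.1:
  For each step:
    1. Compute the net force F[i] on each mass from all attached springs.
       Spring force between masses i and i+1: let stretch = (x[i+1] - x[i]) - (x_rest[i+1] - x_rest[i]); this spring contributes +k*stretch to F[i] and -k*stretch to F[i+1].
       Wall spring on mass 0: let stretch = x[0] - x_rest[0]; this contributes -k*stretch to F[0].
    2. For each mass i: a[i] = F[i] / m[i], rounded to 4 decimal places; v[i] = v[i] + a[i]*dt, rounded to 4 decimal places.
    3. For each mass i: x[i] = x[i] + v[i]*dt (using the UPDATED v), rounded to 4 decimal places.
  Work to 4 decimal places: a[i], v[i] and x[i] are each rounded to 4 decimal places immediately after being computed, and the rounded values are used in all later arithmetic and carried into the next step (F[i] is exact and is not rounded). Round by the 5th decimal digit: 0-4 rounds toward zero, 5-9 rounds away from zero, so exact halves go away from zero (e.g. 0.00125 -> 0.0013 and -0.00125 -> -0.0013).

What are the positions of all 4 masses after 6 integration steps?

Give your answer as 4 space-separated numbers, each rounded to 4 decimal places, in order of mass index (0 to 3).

Step 0: x=[5.0000 7.0000 13.0000 17.0000] v=[0.0000 0.0000 0.0000 0.0000]
Step 1: x=[4.9400 7.0800 12.9600 17.0000] v=[-0.6000 0.8000 -0.4000 0.0000]
Step 2: x=[4.8240 7.2348 12.8832 16.9992] v=[-1.1600 1.5480 -0.7680 -0.0080]
Step 3: x=[4.6597 7.4544 12.7758 16.9961] v=[-1.6426 2.1955 -1.0745 -0.0312]
Step 4: x=[4.4581 7.7245 12.6463 16.9886] v=[-2.0156 2.7008 -1.2947 -0.0753]
Step 5: x=[4.2327 8.0277 12.5052 16.9742] v=[-2.2539 3.0319 -1.4106 -0.1438]
Step 6: x=[3.9986 8.3445 12.3640 16.9504] v=[-2.3414 3.1684 -1.4123 -0.2376]

Answer: 3.9986 8.3445 12.3640 16.9504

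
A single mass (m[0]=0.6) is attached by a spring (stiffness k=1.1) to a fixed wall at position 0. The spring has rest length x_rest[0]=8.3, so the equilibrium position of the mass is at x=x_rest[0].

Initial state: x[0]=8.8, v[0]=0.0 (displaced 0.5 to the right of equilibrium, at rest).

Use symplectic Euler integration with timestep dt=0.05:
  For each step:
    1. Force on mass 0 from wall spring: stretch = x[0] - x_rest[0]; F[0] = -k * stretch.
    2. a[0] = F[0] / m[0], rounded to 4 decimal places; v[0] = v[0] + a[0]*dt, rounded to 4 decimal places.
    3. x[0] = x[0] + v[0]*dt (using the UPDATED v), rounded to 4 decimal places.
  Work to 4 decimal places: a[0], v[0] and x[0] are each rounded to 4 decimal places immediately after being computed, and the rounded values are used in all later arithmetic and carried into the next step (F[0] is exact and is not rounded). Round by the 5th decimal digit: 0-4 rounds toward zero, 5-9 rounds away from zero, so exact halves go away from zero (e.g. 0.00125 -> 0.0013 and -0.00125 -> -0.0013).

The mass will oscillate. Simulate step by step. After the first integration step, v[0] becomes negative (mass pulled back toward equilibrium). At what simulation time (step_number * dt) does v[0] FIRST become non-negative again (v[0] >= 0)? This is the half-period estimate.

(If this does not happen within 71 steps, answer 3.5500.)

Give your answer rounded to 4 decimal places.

Step 0: x=[8.8000] v=[0.0000]
Step 1: x=[8.7977] v=[-0.0458]
Step 2: x=[8.7931] v=[-0.0914]
Step 3: x=[8.7863] v=[-0.1366]
Step 4: x=[8.7772] v=[-0.1812]
Step 5: x=[8.7660] v=[-0.2249]
Step 6: x=[8.7526] v=[-0.2676]
Step 7: x=[8.7371] v=[-0.3091]
Step 8: x=[8.7196] v=[-0.3492]
Step 9: x=[8.7002] v=[-0.3877]
Step 10: x=[8.6790] v=[-0.4244]
Step 11: x=[8.6560] v=[-0.4591]
Step 12: x=[8.6314] v=[-0.4917]
Step 13: x=[8.6053] v=[-0.5221]
Step 14: x=[8.5778] v=[-0.5501]
Step 15: x=[8.5490] v=[-0.5756]
Step 16: x=[8.5191] v=[-0.5984]
Step 17: x=[8.4882] v=[-0.6185]
Step 18: x=[8.4564] v=[-0.6358]
Step 19: x=[8.4239] v=[-0.6501]
Step 20: x=[8.3908] v=[-0.6615]
Step 21: x=[8.3573] v=[-0.6698]
Step 22: x=[8.3235] v=[-0.6751]
Step 23: x=[8.2896] v=[-0.6773]
Step 24: x=[8.2558] v=[-0.6763]
Step 25: x=[8.2222] v=[-0.6723]
Step 26: x=[8.1889] v=[-0.6652]
Step 27: x=[8.1562] v=[-0.6550]
Step 28: x=[8.1241] v=[-0.6418]
Step 29: x=[8.0928] v=[-0.6257]
Step 30: x=[8.0625] v=[-0.6067]
Step 31: x=[8.0333] v=[-0.5849]
Step 32: x=[8.0053] v=[-0.5605]
Step 33: x=[7.9786] v=[-0.5335]
Step 34: x=[7.9534] v=[-0.5040]
Step 35: x=[7.9298] v=[-0.4722]
Step 36: x=[7.9079] v=[-0.4383]
Step 37: x=[7.8878] v=[-0.4024]
Step 38: x=[7.8696] v=[-0.3646]
Step 39: x=[7.8533] v=[-0.3251]
Step 40: x=[7.8391] v=[-0.2842]
Step 41: x=[7.8270] v=[-0.2420]
Step 42: x=[7.8171] v=[-0.1986]
Step 43: x=[7.8094] v=[-0.1543]
Step 44: x=[7.8039] v=[-0.1093]
Step 45: x=[7.8007] v=[-0.0638]
Step 46: x=[7.7998] v=[-0.0180]
Step 47: x=[7.8012] v=[0.0279]
First v>=0 after going negative at step 47, time=2.3500

Answer: 2.3500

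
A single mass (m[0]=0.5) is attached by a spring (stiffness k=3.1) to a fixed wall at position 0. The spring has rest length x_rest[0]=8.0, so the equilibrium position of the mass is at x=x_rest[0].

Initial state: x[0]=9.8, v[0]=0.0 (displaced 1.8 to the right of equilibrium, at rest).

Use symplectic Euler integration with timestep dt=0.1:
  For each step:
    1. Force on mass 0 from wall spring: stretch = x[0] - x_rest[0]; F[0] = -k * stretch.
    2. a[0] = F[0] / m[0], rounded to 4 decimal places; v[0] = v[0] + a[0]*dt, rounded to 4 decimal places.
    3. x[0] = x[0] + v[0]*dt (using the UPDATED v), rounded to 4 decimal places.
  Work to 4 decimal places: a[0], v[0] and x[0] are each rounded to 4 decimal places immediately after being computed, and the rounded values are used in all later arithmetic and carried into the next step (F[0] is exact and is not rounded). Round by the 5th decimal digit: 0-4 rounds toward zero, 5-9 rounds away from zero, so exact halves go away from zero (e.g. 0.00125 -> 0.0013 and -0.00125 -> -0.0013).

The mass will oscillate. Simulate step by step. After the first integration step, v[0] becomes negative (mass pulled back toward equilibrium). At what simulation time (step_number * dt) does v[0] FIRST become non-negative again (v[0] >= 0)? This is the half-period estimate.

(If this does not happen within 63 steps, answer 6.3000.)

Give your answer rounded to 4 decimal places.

Answer: 1.3000

Derivation:
Step 0: x=[9.8000] v=[0.0000]
Step 1: x=[9.6884] v=[-1.1160]
Step 2: x=[9.4721] v=[-2.1628]
Step 3: x=[9.1646] v=[-3.0755]
Step 4: x=[8.7848] v=[-3.7976]
Step 5: x=[8.3564] v=[-4.2842]
Step 6: x=[7.9059] v=[-4.5052]
Step 7: x=[7.4612] v=[-4.4469]
Step 8: x=[7.0499] v=[-4.1128]
Step 9: x=[6.6975] v=[-3.5237]
Step 10: x=[6.4259] v=[-2.7162]
Step 11: x=[6.2519] v=[-1.7403]
Step 12: x=[6.1863] v=[-0.6565]
Step 13: x=[6.2331] v=[0.4680]
First v>=0 after going negative at step 13, time=1.3000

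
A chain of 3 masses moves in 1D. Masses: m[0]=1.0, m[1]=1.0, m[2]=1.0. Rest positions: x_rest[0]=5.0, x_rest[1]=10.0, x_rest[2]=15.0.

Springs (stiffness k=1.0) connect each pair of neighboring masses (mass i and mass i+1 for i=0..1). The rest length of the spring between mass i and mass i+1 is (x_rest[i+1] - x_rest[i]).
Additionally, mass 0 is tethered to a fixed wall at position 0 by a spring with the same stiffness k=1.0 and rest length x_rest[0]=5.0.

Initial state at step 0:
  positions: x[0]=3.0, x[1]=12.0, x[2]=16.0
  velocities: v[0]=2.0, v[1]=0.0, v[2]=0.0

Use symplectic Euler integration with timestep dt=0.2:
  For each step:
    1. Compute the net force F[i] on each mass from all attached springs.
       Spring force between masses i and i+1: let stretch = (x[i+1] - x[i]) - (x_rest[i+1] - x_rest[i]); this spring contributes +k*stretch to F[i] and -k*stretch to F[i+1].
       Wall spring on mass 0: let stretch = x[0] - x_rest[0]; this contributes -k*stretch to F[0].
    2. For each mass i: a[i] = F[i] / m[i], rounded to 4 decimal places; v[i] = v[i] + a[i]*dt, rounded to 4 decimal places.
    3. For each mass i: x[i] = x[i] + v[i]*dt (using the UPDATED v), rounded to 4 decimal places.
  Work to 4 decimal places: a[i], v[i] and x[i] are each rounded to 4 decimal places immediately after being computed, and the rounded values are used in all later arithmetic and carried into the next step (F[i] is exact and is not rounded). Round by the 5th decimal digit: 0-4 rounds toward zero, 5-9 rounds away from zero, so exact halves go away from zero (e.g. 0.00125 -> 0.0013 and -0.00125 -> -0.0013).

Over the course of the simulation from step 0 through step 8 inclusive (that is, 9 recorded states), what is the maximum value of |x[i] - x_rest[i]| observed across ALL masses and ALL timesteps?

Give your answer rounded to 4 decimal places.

Step 0: x=[3.0000 12.0000 16.0000] v=[2.0000 0.0000 0.0000]
Step 1: x=[3.6400 11.8000 16.0400] v=[3.2000 -1.0000 0.2000]
Step 2: x=[4.4608 11.4432 16.1104] v=[4.1040 -1.7840 0.3520]
Step 3: x=[5.3825 10.9938 16.1941] v=[4.6083 -2.2470 0.4186]
Step 4: x=[6.3133 10.5280 16.2698] v=[4.6541 -2.3292 0.3785]
Step 5: x=[7.1602 10.1232 16.3158] v=[4.2344 -2.0238 0.2301]
Step 6: x=[7.8392 9.8476 16.3141] v=[3.3950 -1.3779 -0.0084]
Step 7: x=[8.2850 9.7503 16.2538] v=[2.2288 -0.4863 -0.3017]
Step 8: x=[8.4580 9.8546 16.1333] v=[0.8649 0.5213 -0.6024]
Max displacement = 3.4580

Answer: 3.4580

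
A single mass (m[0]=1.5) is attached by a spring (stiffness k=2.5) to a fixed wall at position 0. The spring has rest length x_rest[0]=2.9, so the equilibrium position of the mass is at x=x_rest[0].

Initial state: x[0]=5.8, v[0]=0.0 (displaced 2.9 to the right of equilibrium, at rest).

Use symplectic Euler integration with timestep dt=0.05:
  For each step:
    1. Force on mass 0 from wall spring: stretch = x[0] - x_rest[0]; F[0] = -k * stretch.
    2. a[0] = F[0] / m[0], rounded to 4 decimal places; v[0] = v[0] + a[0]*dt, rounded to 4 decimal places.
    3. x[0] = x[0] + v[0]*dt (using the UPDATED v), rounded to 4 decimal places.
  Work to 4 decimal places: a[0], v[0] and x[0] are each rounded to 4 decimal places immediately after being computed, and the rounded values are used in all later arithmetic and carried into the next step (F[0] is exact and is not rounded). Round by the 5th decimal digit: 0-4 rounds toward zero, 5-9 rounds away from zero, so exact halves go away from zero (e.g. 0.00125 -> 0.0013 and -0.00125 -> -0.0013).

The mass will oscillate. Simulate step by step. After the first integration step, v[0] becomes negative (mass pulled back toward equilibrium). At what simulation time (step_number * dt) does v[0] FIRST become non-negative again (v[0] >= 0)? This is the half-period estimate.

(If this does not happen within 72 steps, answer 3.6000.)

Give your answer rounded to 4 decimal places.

Step 0: x=[5.8000] v=[0.0000]
Step 1: x=[5.7879] v=[-0.2417]
Step 2: x=[5.7638] v=[-0.4824]
Step 3: x=[5.7277] v=[-0.7211]
Step 4: x=[5.6799] v=[-0.9567]
Step 5: x=[5.6205] v=[-1.1884]
Step 6: x=[5.5497] v=[-1.4151]
Step 7: x=[5.4679] v=[-1.6359]
Step 8: x=[5.3754] v=[-1.8499]
Step 9: x=[5.2726] v=[-2.0562]
Step 10: x=[5.1599] v=[-2.2539]
Step 11: x=[5.0378] v=[-2.4422]
Step 12: x=[4.9068] v=[-2.6204]
Step 13: x=[4.7674] v=[-2.7876]
Step 14: x=[4.6202] v=[-2.9432]
Step 15: x=[4.4659] v=[-3.0866]
Step 16: x=[4.3050] v=[-3.2171]
Step 17: x=[4.1383] v=[-3.3342]
Step 18: x=[3.9664] v=[-3.4374]
Step 19: x=[3.7901] v=[-3.5263]
Step 20: x=[3.6101] v=[-3.6005]
Step 21: x=[3.4271] v=[-3.6597]
Step 22: x=[3.2419] v=[-3.7036]
Step 23: x=[3.0553] v=[-3.7321]
Step 24: x=[2.8681] v=[-3.7450]
Step 25: x=[2.6810] v=[-3.7423]
Step 26: x=[2.4948] v=[-3.7241]
Step 27: x=[2.3103] v=[-3.6903]
Step 28: x=[2.1282] v=[-3.6412]
Step 29: x=[1.9494] v=[-3.5769]
Step 30: x=[1.7745] v=[-3.4977]
Step 31: x=[1.6043] v=[-3.4039]
Step 32: x=[1.4395] v=[-3.2959]
Step 33: x=[1.2808] v=[-3.1742]
Step 34: x=[1.1288] v=[-3.0393]
Step 35: x=[0.9842] v=[-2.8917]
Step 36: x=[0.8476] v=[-2.7321]
Step 37: x=[0.7195] v=[-2.5611]
Step 38: x=[0.6005] v=[-2.3794]
Step 39: x=[0.4911] v=[-2.1878]
Step 40: x=[0.3917] v=[-1.9871]
Step 41: x=[0.3028] v=[-1.7781]
Step 42: x=[0.2247] v=[-1.5617]
Step 43: x=[0.1578] v=[-1.3388]
Step 44: x=[0.1023] v=[-1.1103]
Step 45: x=[0.0584] v=[-0.8772]
Step 46: x=[0.0264] v=[-0.6404]
Step 47: x=[0.0064] v=[-0.4009]
Step 48: x=[-0.0016] v=[-0.1598]
Step 49: x=[0.0025] v=[0.0820]
First v>=0 after going negative at step 49, time=2.4500

Answer: 2.4500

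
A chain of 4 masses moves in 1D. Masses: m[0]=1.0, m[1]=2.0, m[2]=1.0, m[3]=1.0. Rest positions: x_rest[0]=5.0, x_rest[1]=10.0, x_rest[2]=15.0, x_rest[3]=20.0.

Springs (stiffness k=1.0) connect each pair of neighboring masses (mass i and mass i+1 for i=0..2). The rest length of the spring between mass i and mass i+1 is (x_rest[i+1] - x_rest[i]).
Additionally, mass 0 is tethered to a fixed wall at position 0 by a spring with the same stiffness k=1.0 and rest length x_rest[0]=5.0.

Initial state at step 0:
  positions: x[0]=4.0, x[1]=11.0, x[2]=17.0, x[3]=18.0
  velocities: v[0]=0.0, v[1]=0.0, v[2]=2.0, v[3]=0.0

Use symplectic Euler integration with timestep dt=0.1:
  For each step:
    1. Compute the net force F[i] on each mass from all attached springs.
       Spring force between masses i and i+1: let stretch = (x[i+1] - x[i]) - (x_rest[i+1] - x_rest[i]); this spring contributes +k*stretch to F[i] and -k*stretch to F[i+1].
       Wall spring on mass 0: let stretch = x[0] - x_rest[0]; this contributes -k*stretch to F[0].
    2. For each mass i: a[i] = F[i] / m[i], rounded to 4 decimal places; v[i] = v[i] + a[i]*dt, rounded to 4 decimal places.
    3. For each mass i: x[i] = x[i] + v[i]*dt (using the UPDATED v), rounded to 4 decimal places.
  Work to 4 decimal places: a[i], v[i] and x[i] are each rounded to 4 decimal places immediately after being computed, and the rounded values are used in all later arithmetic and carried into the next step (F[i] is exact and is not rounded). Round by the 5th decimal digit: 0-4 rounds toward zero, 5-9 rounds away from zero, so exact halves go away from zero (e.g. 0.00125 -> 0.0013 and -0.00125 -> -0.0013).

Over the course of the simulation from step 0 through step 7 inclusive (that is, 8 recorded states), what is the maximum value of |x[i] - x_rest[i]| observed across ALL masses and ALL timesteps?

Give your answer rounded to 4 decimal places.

Answer: 2.2909

Derivation:
Step 0: x=[4.0000 11.0000 17.0000 18.0000] v=[0.0000 0.0000 2.0000 0.0000]
Step 1: x=[4.0300 10.9950 17.1500 18.0400] v=[0.3000 -0.0500 1.5000 0.4000]
Step 2: x=[4.0894 10.9860 17.2474 18.1211] v=[0.5935 -0.0905 0.9735 0.8110]
Step 3: x=[4.1768 10.9738 17.2909 18.2435] v=[0.8742 -0.1223 0.4347 1.2236]
Step 4: x=[4.2904 10.9592 17.2807 18.4063] v=[1.1362 -0.1463 -0.1018 1.6283]
Step 5: x=[4.4278 10.9428 17.2186 18.6079] v=[1.3740 -0.1637 -0.6214 2.0157]
Step 6: x=[4.5861 10.9252 17.1076 18.8456] v=[1.5827 -0.1757 -1.1101 2.3768]
Step 7: x=[4.7619 10.9069 16.9522 19.1159] v=[1.7580 -0.1835 -1.5545 2.7030]
Max displacement = 2.2909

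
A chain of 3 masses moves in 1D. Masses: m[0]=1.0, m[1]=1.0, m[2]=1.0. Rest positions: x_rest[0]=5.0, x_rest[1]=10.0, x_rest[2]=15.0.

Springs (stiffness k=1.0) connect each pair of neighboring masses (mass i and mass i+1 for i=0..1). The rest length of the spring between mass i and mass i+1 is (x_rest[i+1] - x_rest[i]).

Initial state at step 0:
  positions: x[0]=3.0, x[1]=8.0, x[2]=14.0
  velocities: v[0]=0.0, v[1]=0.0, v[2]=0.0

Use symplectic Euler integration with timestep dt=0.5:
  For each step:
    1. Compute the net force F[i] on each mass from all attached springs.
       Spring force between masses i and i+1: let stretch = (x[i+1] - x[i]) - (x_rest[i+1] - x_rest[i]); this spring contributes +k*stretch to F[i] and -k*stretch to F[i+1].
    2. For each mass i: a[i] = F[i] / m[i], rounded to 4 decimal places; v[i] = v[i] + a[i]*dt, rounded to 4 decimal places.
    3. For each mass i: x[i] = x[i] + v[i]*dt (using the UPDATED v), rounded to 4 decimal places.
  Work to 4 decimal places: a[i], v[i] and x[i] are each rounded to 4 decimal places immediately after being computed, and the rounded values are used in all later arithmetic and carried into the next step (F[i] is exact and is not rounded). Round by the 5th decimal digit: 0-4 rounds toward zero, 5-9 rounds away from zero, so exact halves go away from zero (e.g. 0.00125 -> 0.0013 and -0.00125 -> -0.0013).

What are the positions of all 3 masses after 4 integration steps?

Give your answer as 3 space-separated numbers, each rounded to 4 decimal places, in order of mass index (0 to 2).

Answer: 3.5508 8.5665 12.8828

Derivation:
Step 0: x=[3.0000 8.0000 14.0000] v=[0.0000 0.0000 0.0000]
Step 1: x=[3.0000 8.2500 13.7500] v=[0.0000 0.5000 -0.5000]
Step 2: x=[3.0625 8.5625 13.3750] v=[0.1250 0.6250 -0.7500]
Step 3: x=[3.2500 8.7032 13.0469] v=[0.3750 0.2813 -0.6563]
Step 4: x=[3.5508 8.5665 12.8828] v=[0.6016 -0.2735 -0.3282]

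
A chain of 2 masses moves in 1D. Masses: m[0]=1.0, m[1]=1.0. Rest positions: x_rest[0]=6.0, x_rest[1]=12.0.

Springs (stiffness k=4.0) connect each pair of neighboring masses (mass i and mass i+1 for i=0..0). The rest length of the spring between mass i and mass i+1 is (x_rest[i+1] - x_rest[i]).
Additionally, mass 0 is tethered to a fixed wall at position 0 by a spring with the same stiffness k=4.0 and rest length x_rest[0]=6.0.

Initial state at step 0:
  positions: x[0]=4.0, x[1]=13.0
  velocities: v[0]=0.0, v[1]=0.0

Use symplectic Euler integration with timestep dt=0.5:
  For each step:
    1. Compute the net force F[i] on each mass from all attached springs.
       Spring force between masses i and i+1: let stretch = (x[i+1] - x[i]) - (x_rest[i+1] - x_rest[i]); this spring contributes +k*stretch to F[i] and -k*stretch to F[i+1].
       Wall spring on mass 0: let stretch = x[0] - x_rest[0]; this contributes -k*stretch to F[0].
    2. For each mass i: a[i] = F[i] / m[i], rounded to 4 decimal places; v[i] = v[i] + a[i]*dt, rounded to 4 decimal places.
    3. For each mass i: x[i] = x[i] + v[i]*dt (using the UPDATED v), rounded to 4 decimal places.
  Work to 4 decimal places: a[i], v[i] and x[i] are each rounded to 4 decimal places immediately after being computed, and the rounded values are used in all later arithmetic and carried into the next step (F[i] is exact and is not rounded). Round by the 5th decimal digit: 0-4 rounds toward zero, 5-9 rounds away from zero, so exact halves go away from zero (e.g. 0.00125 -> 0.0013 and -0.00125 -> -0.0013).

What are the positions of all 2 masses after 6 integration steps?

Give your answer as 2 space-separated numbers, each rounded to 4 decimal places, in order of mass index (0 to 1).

Answer: 3.0000 14.0000

Derivation:
Step 0: x=[4.0000 13.0000] v=[0.0000 0.0000]
Step 1: x=[9.0000 10.0000] v=[10.0000 -6.0000]
Step 2: x=[6.0000 12.0000] v=[-6.0000 4.0000]
Step 3: x=[3.0000 14.0000] v=[-6.0000 4.0000]
Step 4: x=[8.0000 11.0000] v=[10.0000 -6.0000]
Step 5: x=[8.0000 11.0000] v=[0.0000 0.0000]
Step 6: x=[3.0000 14.0000] v=[-10.0000 6.0000]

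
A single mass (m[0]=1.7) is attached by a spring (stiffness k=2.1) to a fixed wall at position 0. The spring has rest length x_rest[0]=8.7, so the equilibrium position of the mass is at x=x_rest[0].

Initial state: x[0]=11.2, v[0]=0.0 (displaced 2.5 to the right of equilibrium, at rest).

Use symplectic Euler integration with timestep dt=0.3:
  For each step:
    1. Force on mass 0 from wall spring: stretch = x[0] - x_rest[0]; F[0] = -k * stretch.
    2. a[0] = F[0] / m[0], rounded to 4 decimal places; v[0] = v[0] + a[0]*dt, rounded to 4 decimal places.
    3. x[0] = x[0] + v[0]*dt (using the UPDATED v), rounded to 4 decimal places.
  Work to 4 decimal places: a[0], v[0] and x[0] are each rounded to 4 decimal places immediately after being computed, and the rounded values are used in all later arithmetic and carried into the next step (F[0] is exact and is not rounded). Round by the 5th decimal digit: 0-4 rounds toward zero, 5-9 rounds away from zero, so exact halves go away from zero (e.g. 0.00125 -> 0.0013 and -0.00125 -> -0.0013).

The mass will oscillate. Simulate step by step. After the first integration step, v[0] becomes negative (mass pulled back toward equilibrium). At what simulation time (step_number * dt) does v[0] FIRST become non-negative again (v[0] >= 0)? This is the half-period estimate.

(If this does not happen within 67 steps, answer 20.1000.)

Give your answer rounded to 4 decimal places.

Step 0: x=[11.2000] v=[0.0000]
Step 1: x=[10.9221] v=[-0.9265]
Step 2: x=[10.3971] v=[-1.7500]
Step 3: x=[9.6834] v=[-2.3789]
Step 4: x=[8.8604] v=[-2.7433]
Step 5: x=[8.0196] v=[-2.8027]
Step 6: x=[7.2544] v=[-2.5506]
Step 7: x=[6.6499] v=[-2.0149]
Step 8: x=[6.2733] v=[-1.2552]
Step 9: x=[6.1665] v=[-0.3559]
Step 10: x=[6.3414] v=[0.5830]
First v>=0 after going negative at step 10, time=3.0000

Answer: 3.0000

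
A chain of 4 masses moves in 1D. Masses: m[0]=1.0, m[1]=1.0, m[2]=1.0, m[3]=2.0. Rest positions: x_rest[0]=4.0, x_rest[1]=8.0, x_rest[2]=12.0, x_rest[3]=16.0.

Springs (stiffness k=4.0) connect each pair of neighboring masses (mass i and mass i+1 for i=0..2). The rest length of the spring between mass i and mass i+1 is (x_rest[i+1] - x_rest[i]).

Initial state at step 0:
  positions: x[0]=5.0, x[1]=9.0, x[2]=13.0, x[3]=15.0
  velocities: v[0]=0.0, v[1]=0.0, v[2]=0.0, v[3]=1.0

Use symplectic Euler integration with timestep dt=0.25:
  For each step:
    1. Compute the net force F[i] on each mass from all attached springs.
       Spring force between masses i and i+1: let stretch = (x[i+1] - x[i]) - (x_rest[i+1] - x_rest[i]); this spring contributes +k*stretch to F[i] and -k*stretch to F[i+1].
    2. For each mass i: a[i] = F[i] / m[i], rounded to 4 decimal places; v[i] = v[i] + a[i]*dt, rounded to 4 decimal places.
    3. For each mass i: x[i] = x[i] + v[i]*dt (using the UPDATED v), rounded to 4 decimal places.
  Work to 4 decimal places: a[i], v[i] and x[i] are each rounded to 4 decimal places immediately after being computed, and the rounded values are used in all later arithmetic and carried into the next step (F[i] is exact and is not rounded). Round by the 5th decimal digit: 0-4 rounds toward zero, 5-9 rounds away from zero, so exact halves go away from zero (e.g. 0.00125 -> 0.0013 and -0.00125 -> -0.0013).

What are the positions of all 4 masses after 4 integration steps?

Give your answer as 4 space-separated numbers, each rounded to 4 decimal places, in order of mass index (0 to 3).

Answer: 4.8282 8.0547 11.7813 17.1680

Derivation:
Step 0: x=[5.0000 9.0000 13.0000 15.0000] v=[0.0000 0.0000 0.0000 1.0000]
Step 1: x=[5.0000 9.0000 12.5000 15.5000] v=[0.0000 0.0000 -2.0000 2.0000]
Step 2: x=[5.0000 8.8750 11.8750 16.1250] v=[0.0000 -0.5000 -2.5000 2.5000]
Step 3: x=[4.9688 8.5313 11.5625 16.7188] v=[-0.1250 -1.3750 -1.2500 2.3750]
Step 4: x=[4.8282 8.0547 11.7813 17.1680] v=[-0.5625 -1.9063 0.8751 1.7969]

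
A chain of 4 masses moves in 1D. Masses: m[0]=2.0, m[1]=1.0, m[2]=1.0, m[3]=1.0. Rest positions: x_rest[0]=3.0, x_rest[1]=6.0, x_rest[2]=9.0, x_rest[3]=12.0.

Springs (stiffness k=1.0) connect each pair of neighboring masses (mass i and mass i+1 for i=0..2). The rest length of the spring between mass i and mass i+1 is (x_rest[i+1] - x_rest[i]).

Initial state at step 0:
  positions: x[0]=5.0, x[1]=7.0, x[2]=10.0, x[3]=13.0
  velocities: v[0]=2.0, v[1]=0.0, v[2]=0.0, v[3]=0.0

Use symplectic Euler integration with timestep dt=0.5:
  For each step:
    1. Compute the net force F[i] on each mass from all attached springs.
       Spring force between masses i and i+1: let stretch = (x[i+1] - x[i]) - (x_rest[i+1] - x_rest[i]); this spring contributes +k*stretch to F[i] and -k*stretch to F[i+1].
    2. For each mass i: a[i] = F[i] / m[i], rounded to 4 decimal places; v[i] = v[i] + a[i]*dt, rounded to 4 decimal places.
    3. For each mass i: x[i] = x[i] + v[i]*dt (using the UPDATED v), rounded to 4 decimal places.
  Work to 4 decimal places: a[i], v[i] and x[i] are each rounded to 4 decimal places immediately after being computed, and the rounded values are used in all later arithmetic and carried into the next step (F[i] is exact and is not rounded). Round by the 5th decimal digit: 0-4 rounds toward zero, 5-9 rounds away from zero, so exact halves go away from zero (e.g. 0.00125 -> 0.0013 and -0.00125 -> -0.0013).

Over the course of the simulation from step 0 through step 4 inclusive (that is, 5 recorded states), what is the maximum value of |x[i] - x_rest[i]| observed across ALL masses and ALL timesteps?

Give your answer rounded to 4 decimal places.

Answer: 4.2977

Derivation:
Step 0: x=[5.0000 7.0000 10.0000 13.0000] v=[2.0000 0.0000 0.0000 0.0000]
Step 1: x=[5.8750 7.2500 10.0000 13.0000] v=[1.7500 0.5000 0.0000 0.0000]
Step 2: x=[6.5469 7.8438 10.0625 13.0000] v=[1.3438 1.1875 0.1250 0.0000]
Step 3: x=[7.0059 8.6680 10.3047 13.0157] v=[0.9180 1.6484 0.4844 0.0313]
Step 4: x=[7.2977 9.4859 10.8155 13.1036] v=[0.5835 1.6357 1.0216 0.1758]
Max displacement = 4.2977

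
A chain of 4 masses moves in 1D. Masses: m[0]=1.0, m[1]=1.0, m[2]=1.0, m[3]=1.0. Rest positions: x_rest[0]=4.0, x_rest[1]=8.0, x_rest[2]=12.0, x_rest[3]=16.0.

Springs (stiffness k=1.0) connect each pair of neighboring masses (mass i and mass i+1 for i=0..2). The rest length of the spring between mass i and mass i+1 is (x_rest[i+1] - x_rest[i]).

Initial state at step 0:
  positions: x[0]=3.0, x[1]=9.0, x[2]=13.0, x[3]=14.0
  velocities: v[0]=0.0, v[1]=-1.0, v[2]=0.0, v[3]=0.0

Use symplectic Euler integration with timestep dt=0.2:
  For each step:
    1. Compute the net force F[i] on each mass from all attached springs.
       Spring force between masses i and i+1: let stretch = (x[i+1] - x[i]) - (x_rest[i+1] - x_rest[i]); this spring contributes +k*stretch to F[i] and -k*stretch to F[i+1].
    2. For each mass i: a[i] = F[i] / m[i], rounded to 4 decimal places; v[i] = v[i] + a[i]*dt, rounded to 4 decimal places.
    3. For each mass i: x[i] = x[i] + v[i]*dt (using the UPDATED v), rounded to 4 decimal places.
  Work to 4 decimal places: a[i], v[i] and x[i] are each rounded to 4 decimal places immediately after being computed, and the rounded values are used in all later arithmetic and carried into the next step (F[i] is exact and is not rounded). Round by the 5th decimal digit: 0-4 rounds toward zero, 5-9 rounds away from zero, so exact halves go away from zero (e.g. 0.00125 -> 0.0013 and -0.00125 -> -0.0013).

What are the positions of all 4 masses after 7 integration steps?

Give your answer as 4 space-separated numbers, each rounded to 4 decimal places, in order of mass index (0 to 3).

Answer: 4.1833 6.6046 10.5323 16.2798

Derivation:
Step 0: x=[3.0000 9.0000 13.0000 14.0000] v=[0.0000 -1.0000 0.0000 0.0000]
Step 1: x=[3.0800 8.7200 12.8800 14.1200] v=[0.4000 -1.4000 -0.6000 0.6000]
Step 2: x=[3.2256 8.3808 12.6432 14.3504] v=[0.7280 -1.6960 -1.1840 1.1520]
Step 3: x=[3.4174 8.0059 12.3042 14.6725] v=[0.9590 -1.8746 -1.6950 1.6106]
Step 4: x=[3.6327 7.6194 11.8880 15.0599] v=[1.0767 -1.9326 -2.0810 1.9369]
Step 5: x=[3.8475 7.2442 11.4279 15.4804] v=[1.0740 -1.8762 -2.3003 2.1025]
Step 6: x=[4.0382 6.9004 10.9626 15.8988] v=[0.9533 -1.7188 -2.3265 2.0920]
Step 7: x=[4.1833 6.6046 10.5323 16.2798] v=[0.7257 -1.4788 -2.1517 1.9048]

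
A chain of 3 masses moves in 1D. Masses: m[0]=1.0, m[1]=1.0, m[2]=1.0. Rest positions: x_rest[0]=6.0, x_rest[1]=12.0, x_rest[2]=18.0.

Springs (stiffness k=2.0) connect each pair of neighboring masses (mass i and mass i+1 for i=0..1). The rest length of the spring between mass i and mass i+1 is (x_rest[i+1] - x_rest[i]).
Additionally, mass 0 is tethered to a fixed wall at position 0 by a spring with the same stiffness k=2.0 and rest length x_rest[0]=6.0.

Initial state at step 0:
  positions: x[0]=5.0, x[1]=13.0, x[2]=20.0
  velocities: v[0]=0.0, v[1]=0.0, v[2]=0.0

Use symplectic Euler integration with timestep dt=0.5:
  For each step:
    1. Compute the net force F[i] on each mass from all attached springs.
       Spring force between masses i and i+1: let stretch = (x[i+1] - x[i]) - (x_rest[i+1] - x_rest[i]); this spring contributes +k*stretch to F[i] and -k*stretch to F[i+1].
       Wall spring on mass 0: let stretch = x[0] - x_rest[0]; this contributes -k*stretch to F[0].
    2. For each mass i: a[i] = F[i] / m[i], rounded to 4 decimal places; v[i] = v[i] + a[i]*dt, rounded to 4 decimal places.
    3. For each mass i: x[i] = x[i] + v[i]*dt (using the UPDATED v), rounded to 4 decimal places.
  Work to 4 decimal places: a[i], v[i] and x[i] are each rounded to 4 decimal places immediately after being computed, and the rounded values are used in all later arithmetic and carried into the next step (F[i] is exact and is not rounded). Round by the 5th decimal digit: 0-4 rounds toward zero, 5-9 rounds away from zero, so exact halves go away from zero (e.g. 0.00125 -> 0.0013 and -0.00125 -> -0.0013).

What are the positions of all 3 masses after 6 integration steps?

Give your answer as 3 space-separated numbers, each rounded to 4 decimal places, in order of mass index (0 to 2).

Answer: 4.9688 10.3907 18.6407

Derivation:
Step 0: x=[5.0000 13.0000 20.0000] v=[0.0000 0.0000 0.0000]
Step 1: x=[6.5000 12.5000 19.5000] v=[3.0000 -1.0000 -1.0000]
Step 2: x=[7.7500 12.5000 18.5000] v=[2.5000 0.0000 -2.0000]
Step 3: x=[7.5000 13.1250 17.5000] v=[-0.5000 1.2500 -2.0000]
Step 4: x=[6.3125 13.1250 17.3125] v=[-2.3750 0.0000 -0.3750]
Step 5: x=[5.3750 11.8125 18.0313] v=[-1.8750 -2.6250 1.4375]
Step 6: x=[4.9688 10.3907 18.6407] v=[-0.8125 -2.8437 1.2187]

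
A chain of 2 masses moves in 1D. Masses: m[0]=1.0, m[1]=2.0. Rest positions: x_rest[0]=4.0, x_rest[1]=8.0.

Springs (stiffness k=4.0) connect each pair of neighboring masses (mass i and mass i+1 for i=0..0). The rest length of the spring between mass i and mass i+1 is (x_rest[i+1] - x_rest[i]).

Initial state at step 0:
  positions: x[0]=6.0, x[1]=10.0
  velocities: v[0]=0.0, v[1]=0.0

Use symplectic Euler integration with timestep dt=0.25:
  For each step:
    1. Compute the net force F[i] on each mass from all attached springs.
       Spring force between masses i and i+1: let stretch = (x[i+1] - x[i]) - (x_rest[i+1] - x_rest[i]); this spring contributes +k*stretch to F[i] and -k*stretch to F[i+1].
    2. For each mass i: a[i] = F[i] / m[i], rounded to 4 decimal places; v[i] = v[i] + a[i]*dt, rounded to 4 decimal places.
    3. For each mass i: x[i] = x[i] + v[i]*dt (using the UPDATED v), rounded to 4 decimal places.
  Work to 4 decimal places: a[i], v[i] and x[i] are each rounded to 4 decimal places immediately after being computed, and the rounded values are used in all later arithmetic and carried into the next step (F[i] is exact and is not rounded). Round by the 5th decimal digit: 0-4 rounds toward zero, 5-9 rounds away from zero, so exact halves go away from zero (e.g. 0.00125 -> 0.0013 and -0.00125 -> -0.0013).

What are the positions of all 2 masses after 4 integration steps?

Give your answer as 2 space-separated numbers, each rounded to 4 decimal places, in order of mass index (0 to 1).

Step 0: x=[6.0000 10.0000] v=[0.0000 0.0000]
Step 1: x=[6.0000 10.0000] v=[0.0000 0.0000]
Step 2: x=[6.0000 10.0000] v=[0.0000 0.0000]
Step 3: x=[6.0000 10.0000] v=[0.0000 0.0000]
Step 4: x=[6.0000 10.0000] v=[0.0000 0.0000]

Answer: 6.0000 10.0000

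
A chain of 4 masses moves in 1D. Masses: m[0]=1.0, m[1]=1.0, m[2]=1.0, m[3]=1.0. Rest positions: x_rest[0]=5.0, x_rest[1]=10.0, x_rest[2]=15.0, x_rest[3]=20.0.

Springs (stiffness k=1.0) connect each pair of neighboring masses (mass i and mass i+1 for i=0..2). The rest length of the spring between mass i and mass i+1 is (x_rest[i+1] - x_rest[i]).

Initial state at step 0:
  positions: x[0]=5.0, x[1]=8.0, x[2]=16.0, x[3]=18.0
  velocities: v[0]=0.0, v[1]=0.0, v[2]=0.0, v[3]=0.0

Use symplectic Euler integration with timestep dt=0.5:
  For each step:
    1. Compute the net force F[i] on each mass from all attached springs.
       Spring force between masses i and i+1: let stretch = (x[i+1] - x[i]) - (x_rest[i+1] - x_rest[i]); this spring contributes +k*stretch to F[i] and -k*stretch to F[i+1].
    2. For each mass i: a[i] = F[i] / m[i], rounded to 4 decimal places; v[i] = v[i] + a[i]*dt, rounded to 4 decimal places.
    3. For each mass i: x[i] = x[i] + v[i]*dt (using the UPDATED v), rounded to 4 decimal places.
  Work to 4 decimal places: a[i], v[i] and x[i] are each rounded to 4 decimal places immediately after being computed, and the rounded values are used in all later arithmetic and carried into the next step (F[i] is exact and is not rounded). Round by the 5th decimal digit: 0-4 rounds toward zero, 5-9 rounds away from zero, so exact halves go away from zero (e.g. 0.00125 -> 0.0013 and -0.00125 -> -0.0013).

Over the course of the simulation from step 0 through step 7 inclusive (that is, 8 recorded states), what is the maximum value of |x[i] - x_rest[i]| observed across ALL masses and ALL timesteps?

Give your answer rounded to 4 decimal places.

Step 0: x=[5.0000 8.0000 16.0000 18.0000] v=[0.0000 0.0000 0.0000 0.0000]
Step 1: x=[4.5000 9.2500 14.5000 18.7500] v=[-1.0000 2.5000 -3.0000 1.5000]
Step 2: x=[3.9375 10.6250 12.7500 19.6875] v=[-1.1250 2.7500 -3.5000 1.8750]
Step 3: x=[3.7969 10.8594 12.2031 20.1407] v=[-0.2813 0.4688 -1.0938 0.9063]
Step 4: x=[4.1719 9.6641 13.3047 19.8595] v=[0.7500 -2.3906 2.2032 -0.5625]
Step 5: x=[4.6700 8.0059 15.1349 19.1896] v=[0.9961 -3.3164 3.6603 -1.3399]
Step 6: x=[4.7521 7.2960 16.1965 18.7560] v=[0.1641 -1.4199 2.1232 -0.8673]
Step 7: x=[4.2201 8.1752 15.6729 18.9325] v=[-1.0640 1.7584 -1.0473 0.3530]
Max displacement = 2.7969

Answer: 2.7969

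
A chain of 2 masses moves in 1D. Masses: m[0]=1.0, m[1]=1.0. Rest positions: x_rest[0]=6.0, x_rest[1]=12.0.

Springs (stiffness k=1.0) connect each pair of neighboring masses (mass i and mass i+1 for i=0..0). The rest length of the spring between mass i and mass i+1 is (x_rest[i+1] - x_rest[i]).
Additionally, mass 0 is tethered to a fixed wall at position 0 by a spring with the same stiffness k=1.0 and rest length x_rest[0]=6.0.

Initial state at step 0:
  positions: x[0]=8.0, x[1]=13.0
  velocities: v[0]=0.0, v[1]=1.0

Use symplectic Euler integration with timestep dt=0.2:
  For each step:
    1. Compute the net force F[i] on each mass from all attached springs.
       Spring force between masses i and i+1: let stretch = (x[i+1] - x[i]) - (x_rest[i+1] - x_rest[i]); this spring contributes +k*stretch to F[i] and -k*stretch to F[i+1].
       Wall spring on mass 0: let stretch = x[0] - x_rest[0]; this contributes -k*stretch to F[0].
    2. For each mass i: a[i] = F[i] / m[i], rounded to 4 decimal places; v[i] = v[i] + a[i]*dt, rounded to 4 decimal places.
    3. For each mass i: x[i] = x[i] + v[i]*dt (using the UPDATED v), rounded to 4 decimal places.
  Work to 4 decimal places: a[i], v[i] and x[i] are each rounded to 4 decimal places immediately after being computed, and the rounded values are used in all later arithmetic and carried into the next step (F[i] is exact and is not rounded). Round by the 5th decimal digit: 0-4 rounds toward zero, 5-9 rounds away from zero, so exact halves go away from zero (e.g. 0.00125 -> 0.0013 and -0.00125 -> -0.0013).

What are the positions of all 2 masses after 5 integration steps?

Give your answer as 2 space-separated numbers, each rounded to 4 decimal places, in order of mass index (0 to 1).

Answer: 6.7015 14.2480

Derivation:
Step 0: x=[8.0000 13.0000] v=[0.0000 1.0000]
Step 1: x=[7.8800 13.2400] v=[-0.6000 1.2000]
Step 2: x=[7.6592 13.5056] v=[-1.1040 1.3280]
Step 3: x=[7.3659 13.7773] v=[-1.4666 1.3587]
Step 4: x=[7.0344 14.0326] v=[-1.6575 1.2764]
Step 5: x=[6.7015 14.2480] v=[-1.6647 1.0768]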